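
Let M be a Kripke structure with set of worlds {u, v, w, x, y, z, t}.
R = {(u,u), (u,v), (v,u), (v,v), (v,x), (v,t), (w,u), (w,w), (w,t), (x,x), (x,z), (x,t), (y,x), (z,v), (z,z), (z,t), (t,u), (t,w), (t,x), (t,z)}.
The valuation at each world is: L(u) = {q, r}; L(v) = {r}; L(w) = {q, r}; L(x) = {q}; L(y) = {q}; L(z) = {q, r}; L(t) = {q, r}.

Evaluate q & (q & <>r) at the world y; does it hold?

No

Recall that <>ψ holds at a world iff ψ holds at some accessible world.
At y: q is true, q & <>r is false, so q & (q & <>r) is false.
  At y: q is true, <>r is false, so q & <>r is false.
    At y: <>r requires r at some successor in {x}.
      At x: r is false.
    So <>r is false at y.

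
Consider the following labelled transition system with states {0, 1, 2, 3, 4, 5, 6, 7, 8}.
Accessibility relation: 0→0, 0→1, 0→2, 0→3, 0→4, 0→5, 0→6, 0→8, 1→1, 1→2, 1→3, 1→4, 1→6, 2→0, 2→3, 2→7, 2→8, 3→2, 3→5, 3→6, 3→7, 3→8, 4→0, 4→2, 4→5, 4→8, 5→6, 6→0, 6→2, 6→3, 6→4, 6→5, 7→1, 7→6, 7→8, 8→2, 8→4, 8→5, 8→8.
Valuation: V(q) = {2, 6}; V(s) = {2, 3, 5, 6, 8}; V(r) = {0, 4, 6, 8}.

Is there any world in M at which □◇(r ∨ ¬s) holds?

Let φ = □◇(r ∨ ¬s). Evaluate φ at each world:
  0 (successors {0, 1, 2, 3, 4, 5, 6, 8}): φ is true.
  1 (successors {1, 2, 3, 4, 6}): φ is true.
  2 (successors {0, 3, 7, 8}): φ is true.
  3 (successors {2, 5, 6, 7, 8}): φ is true.
  4 (successors {0, 2, 5, 8}): φ is true.
  5 (successors {6}): φ is true.
  6 (successors {0, 2, 3, 4, 5}): φ is true.
  7 (successors {1, 6, 8}): φ is true.
  8 (successors {2, 4, 5, 8}): φ is true.
Detail at 0 (witness):
  At 0: □◇(r ∨ ¬s) requires ◇(r ∨ ¬s) at every successor {0, 1, 2, 3, 4, 5, 6, 8}.
    At 0: ◇(r ∨ ¬s) is true.
    At 1: ◇(r ∨ ¬s) is true.
    At 2: ◇(r ∨ ¬s) is true.
    At 3: ◇(r ∨ ¬s) is true.
    At 4: ◇(r ∨ ¬s) is true.
    At 5: ◇(r ∨ ¬s) is true.
    At 6: ◇(r ∨ ¬s) is true.
    At 8: ◇(r ∨ ¬s) is true.
  So □◇(r ∨ ¬s) is true at 0.

Yes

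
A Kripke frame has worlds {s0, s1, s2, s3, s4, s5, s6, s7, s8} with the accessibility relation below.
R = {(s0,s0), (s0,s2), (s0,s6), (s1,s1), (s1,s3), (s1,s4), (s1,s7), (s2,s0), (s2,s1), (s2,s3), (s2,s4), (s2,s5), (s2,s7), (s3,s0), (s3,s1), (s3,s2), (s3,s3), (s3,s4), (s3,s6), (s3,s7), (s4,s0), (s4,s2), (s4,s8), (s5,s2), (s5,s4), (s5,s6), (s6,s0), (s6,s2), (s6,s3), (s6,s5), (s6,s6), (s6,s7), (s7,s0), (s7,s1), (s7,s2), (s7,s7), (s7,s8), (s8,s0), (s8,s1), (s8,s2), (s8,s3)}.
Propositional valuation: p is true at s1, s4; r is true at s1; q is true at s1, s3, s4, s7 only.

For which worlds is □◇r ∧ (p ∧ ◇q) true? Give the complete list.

Let φ = □◇r ∧ (p ∧ ◇q). Evaluate φ at each world:
  s0 (successors {s0, s2, s6}): φ is false.
  s1 (successors {s1, s3, s4, s7}): φ is false.
  s2 (successors {s0, s1, s3, s4, s5, s7}): φ is false.
  s3 (successors {s0, s1, s2, s3, s4, s6, s7}): φ is false.
  s4 (successors {s0, s2, s8}): φ is false.
  s5 (successors {s2, s4, s6}): φ is false.
  s6 (successors {s0, s2, s3, s5, s6, s7}): φ is false.
  s7 (successors {s0, s1, s2, s7, s8}): φ is false.
  s8 (successors {s0, s1, s2, s3}): φ is false.
For instance, at s2:
  At s2: □◇r is false, p ∧ ◇q is false, so □◇r ∧ (p ∧ ◇q) is false.
    At s2: □◇r requires ◇r at every successor {s0, s1, s3, s4, s5, s7}.
      ◇r fails at s0, so □◇r is false at s2.
    At s2: p is false, ◇q is true, so p ∧ ◇q is false.
      At s2: ◇q requires q at some successor in {s0, s1, s3, s4, s5, s7}.
        q holds at s1, so ◇q is true at s2.
Satisfying worlds: none.

none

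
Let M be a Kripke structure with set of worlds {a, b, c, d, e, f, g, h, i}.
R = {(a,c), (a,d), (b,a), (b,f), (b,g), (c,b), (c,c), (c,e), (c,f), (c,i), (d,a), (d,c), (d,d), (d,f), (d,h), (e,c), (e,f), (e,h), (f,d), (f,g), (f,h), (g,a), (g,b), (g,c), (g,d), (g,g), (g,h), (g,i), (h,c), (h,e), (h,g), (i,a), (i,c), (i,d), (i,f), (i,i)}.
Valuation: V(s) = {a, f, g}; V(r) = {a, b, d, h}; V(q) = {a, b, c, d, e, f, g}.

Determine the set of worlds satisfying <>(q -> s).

b, c, d, e, f, g, h, i

Let φ = <>(q -> s). Evaluate φ at each world:
  a (successors {c, d}): φ is false.
  b (successors {a, f, g}): φ is true.
  c (successors {b, c, e, f, i}): φ is true.
  d (successors {a, c, d, f, h}): φ is true.
  e (successors {c, f, h}): φ is true.
  f (successors {d, g, h}): φ is true.
  g (successors {a, b, c, d, g, h, i}): φ is true.
  h (successors {c, e, g}): φ is true.
  i (successors {a, c, d, f, i}): φ is true.
For instance, at d:
  At d: <>(q -> s) requires q -> s at some successor in {a, c, d, f, h}.
    q -> s holds at a, so <>(q -> s) is true at d.
Satisfying worlds: {b, c, d, e, f, g, h, i}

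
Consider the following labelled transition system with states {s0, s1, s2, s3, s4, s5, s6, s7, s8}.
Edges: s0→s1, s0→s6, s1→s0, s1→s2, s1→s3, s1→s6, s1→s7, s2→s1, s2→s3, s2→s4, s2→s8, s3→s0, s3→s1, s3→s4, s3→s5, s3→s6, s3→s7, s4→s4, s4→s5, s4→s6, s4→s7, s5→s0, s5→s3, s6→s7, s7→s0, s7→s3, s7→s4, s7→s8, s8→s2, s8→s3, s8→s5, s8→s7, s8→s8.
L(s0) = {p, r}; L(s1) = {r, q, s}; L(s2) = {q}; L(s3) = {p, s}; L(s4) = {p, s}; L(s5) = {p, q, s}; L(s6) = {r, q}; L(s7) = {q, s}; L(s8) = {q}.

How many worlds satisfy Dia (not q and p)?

7

Let φ = Dia (not q and p). Evaluate φ at each world:
  s0 (successors {s1, s6}): φ is false.
  s1 (successors {s0, s2, s3, s6, s7}): φ is true.
  s2 (successors {s1, s3, s4, s8}): φ is true.
  s3 (successors {s0, s1, s4, s5, s6, s7}): φ is true.
  s4 (successors {s4, s5, s6, s7}): φ is true.
  s5 (successors {s0, s3}): φ is true.
  s6 (successors {s7}): φ is false.
  s7 (successors {s0, s3, s4, s8}): φ is true.
  s8 (successors {s2, s3, s5, s7, s8}): φ is true.
For instance, at s8:
  At s8: Dia (not q and p) requires not q and p at some successor in {s2, s3, s5, s7, s8}.
    not q and p holds at s3, so Dia (not q and p) is true at s8.
Satisfying worlds: {s1, s2, s3, s4, s5, s7, s8}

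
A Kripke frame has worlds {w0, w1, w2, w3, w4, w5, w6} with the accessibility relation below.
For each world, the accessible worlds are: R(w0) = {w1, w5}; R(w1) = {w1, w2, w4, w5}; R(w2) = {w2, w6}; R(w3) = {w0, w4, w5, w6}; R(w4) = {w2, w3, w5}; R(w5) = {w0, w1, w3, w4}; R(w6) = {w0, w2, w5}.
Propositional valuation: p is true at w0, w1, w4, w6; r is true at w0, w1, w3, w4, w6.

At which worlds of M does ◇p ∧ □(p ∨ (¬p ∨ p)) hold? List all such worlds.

Let φ = ◇p ∧ □(p ∨ (¬p ∨ p)). Evaluate φ at each world:
  w0 (successors {w1, w5}): φ is true.
  w1 (successors {w1, w2, w4, w5}): φ is true.
  w2 (successors {w2, w6}): φ is true.
  w3 (successors {w0, w4, w5, w6}): φ is true.
  w4 (successors {w2, w3, w5}): φ is false.
  w5 (successors {w0, w1, w3, w4}): φ is true.
  w6 (successors {w0, w2, w5}): φ is true.
For instance, at w1:
  At w1: ◇p is true, □(p ∨ (¬p ∨ p)) is true, so ◇p ∧ □(p ∨ (¬p ∨ p)) is true.
    At w1: ◇p requires p at some successor in {w1, w2, w4, w5}.
      p holds at w1, so ◇p is true at w1.
    At w1: □(p ∨ (¬p ∨ p)) requires p ∨ (¬p ∨ p) at every successor {w1, w2, w4, w5}.
      At w1: p ∨ (¬p ∨ p) is true.
      At w2: p ∨ (¬p ∨ p) is true.
      At w4: p ∨ (¬p ∨ p) is true.
      At w5: p ∨ (¬p ∨ p) is true.
    So □(p ∨ (¬p ∨ p)) is true at w1.
Satisfying worlds: {w0, w1, w2, w3, w5, w6}

w0, w1, w2, w3, w5, w6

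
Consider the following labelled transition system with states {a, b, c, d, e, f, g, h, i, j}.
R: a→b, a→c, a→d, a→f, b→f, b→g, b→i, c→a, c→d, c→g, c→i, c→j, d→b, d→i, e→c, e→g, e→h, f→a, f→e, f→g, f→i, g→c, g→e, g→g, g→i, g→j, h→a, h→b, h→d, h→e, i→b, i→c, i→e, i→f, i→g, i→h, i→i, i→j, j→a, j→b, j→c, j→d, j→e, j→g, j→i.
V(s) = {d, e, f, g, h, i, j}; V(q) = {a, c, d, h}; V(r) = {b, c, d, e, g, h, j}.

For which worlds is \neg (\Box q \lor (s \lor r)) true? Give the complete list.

a

Let φ = \neg (\Box q \lor (s \lor r)). Evaluate φ at each world:
  a (successors {b, c, d, f}): φ is true.
  b (successors {f, g, i}): φ is false.
  c (successors {a, d, g, i, j}): φ is false.
  d (successors {b, i}): φ is false.
  e (successors {c, g, h}): φ is false.
  f (successors {a, e, g, i}): φ is false.
  g (successors {c, e, g, i, j}): φ is false.
  h (successors {a, b, d, e}): φ is false.
  i (successors {b, c, e, f, g, h, i, j}): φ is false.
  j (successors {a, b, c, d, e, g, i}): φ is false.
For instance, at i:
  At i: \Box q \lor (s \lor r) is true, so \neg (\Box q \lor (s \lor r)) is false.
    At i: \Box q is false, s \lor r is true, so \Box q \lor (s \lor r) is true.
      At i: \Box q requires q at every successor {b, c, e, f, g, h, i, j}.
        q fails at b, so \Box q is false at i.
Satisfying worlds: {a}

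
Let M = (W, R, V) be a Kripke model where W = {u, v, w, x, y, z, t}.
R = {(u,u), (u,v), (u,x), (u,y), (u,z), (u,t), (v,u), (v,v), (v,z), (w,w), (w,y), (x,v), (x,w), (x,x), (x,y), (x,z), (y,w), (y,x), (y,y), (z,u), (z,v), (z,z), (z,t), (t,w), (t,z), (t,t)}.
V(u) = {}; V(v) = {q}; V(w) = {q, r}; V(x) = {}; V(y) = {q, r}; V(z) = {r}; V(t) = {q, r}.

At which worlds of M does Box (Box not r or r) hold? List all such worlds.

w, t

Let φ = Box (Box not r or r). Evaluate φ at each world:
  u (successors {u, v, x, y, z, t}): φ is false.
  v (successors {u, v, z}): φ is false.
  w (successors {w, y}): φ is true.
  x (successors {v, w, x, y, z}): φ is false.
  y (successors {w, x, y}): φ is false.
  z (successors {u, v, z, t}): φ is false.
  t (successors {w, z, t}): φ is true.
For instance, at z:
  At z: Box (Box not r or r) requires Box not r or r at every successor {u, v, z, t}.
    Box not r or r fails at u, so Box (Box not r or r) is false at z.
      At u: Box not r is false, r is false, so Box not r or r is false.
Satisfying worlds: {w, t}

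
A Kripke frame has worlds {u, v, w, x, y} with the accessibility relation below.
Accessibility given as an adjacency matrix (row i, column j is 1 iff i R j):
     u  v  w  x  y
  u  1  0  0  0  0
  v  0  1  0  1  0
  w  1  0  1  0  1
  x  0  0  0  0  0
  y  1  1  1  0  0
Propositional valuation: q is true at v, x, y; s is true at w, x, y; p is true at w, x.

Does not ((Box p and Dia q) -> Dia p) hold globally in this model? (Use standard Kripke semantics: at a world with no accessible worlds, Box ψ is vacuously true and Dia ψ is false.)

Let φ = not ((Box p and Dia q) -> Dia p). Evaluate φ at each world:
  u (successors {u}): φ is false.
  v (successors {v, x}): φ is false.
  w (successors {u, w, y}): φ is false.
  x (successors ∅): φ is false.
  y (successors {u, v, w}): φ is false.
Detail at u (counterexample):
  At u: (Box p and Dia q) -> Dia p is true, so not ((Box p and Dia q) -> Dia p) is false.
    At u: Box p and Dia q is false, Dia p is false, so (Box p and Dia q) -> Dia p is true.
      At u: Box p is false, Dia q is false, so Box p and Dia q is false.
      At u: Dia p requires p at some successor in {u}.
        At u: p is false.
      So Dia p is false at u.

No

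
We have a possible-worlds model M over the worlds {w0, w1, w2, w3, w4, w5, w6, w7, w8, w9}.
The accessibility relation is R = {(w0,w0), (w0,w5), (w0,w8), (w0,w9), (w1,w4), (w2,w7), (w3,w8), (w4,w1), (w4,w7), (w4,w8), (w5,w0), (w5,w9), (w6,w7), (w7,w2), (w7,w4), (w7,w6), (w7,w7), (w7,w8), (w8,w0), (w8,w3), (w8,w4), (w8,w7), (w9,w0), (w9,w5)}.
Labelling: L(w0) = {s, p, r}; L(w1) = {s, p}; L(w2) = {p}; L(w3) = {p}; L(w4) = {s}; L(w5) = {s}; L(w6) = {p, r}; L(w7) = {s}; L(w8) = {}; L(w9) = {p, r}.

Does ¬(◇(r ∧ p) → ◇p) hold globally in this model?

No

Recall that ◇ψ holds at a world iff ψ holds at some accessible world.
Let φ = ¬(◇(r ∧ p) → ◇p). Evaluate φ at each world:
  w0 (successors {w0, w5, w8, w9}): φ is false.
  w1 (successors {w4}): φ is false.
  w2 (successors {w7}): φ is false.
  w3 (successors {w8}): φ is false.
  w4 (successors {w1, w7, w8}): φ is false.
  w5 (successors {w0, w9}): φ is false.
  w6 (successors {w7}): φ is false.
  w7 (successors {w2, w4, w6, w7, w8}): φ is false.
  w8 (successors {w0, w3, w4, w7}): φ is false.
  w9 (successors {w0, w5}): φ is false.
Detail at w0 (counterexample):
  At w0: ◇(r ∧ p) → ◇p is true, so ¬(◇(r ∧ p) → ◇p) is false.
    At w0: ◇(r ∧ p) is true, ◇p is true, so ◇(r ∧ p) → ◇p is true.
      At w0: ◇(r ∧ p) requires r ∧ p at some successor in {w0, w5, w8, w9}.
        r ∧ p holds at w0, so ◇(r ∧ p) is true at w0.
      At w0: ◇p requires p at some successor in {w0, w5, w8, w9}.
        p holds at w0, so ◇p is true at w0.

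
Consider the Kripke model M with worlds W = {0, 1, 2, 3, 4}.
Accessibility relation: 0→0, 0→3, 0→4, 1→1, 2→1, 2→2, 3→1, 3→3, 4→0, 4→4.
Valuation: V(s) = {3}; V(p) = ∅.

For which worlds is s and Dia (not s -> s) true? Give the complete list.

Let φ = s and Dia (not s -> s). Evaluate φ at each world:
  0 (successors {0, 3, 4}): φ is false.
  1 (successors {1}): φ is false.
  2 (successors {1, 2}): φ is false.
  3 (successors {1, 3}): φ is true.
  4 (successors {0, 4}): φ is false.
For instance, at 0:
  At 0: s is false, Dia (not s -> s) is true, so s and Dia (not s -> s) is false.
    At 0: Dia (not s -> s) requires not s -> s at some successor in {0, 3, 4}.
      not s -> s holds at 3, so Dia (not s -> s) is true at 0.
Satisfying worlds: {3}

3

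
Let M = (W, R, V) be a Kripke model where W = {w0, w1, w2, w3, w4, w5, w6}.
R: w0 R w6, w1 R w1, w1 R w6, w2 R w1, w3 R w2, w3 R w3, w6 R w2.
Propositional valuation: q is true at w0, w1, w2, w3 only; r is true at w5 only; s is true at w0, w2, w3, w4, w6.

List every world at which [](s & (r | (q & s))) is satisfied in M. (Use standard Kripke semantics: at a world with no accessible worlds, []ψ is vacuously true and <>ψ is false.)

w3, w4, w5, w6

Let φ = [](s & (r | (q & s))). Evaluate φ at each world:
  w0 (successors {w6}): φ is false.
  w1 (successors {w1, w6}): φ is false.
  w2 (successors {w1}): φ is false.
  w3 (successors {w2, w3}): φ is true.
  w4 (successors ∅): φ is true.
  w5 (successors ∅): φ is true.
  w6 (successors {w2}): φ is true.
For instance, at w1:
  At w1: [](s & (r | (q & s))) requires s & (r | (q & s)) at every successor {w1, w6}.
    s & (r | (q & s)) fails at w1, so [](s & (r | (q & s))) is false at w1.
Satisfying worlds: {w3, w4, w5, w6}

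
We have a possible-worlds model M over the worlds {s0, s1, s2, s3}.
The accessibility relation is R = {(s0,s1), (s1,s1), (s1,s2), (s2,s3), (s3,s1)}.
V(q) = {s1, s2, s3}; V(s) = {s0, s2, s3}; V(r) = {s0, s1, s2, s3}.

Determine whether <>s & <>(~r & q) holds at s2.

No

Recall that <>ψ holds at a world iff ψ holds at some accessible world.
At s2: <>s is true, <>(~r & q) is false, so <>s & <>(~r & q) is false.
  At s2: <>s requires s at some successor in {s3}.
    s holds at s3, so <>s is true at s2.
  At s2: <>(~r & q) requires ~r & q at some successor in {s3}.
    At s3: ~r & q is false.
  So <>(~r & q) is false at s2.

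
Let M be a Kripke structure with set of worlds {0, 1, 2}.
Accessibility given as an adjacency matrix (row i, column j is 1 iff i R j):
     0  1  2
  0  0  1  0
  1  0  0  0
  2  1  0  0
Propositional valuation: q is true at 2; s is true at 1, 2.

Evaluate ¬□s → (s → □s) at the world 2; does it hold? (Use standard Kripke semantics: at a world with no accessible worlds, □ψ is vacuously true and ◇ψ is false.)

At 2: ¬□s is true, s → □s is false, so ¬□s → (s → □s) is false.
  At 2: □s is false, so ¬□s is true.
    At 2: □s requires s at every successor {0}.
      s fails at 0, so □s is false at 2.
  At 2: s is true, □s is false, so s → □s is false.
    At 2: □s requires s at every successor {0}.
      s fails at 0, so □s is false at 2.

No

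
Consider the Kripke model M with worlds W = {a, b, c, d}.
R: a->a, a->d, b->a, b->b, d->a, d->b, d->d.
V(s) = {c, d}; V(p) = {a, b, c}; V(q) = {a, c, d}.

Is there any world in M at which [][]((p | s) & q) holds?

Yes

Recall that []ψ holds at a world iff ψ holds at every accessible world, and <>ψ holds iff ψ holds at some accessible world.
Let φ = [][]((p | s) & q). Evaluate φ at each world:
  a (successors {a, d}): φ is false.
  b (successors {a, b}): φ is false.
  c (successors ∅): φ is true.
  d (successors {a, b, d}): φ is false.
Detail at c (witness):
  At c: no accessible worlds, so [][]((p | s) & q) holds vacuously.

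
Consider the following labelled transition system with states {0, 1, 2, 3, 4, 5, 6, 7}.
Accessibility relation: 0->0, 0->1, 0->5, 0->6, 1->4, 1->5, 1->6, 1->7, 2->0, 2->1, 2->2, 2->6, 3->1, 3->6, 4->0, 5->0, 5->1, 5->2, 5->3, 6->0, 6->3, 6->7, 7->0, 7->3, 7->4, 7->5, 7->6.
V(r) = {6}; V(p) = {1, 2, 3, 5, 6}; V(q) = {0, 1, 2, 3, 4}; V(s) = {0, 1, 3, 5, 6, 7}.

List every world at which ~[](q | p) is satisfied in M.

1, 6

Let φ = ~[](q | p). Evaluate φ at each world:
  0 (successors {0, 1, 5, 6}): φ is false.
  1 (successors {4, 5, 6, 7}): φ is true.
  2 (successors {0, 1, 2, 6}): φ is false.
  3 (successors {1, 6}): φ is false.
  4 (successors {0}): φ is false.
  5 (successors {0, 1, 2, 3}): φ is false.
  6 (successors {0, 3, 7}): φ is true.
  7 (successors {0, 3, 4, 5, 6}): φ is false.
For instance, at 4:
  At 4: [](q | p) is true, so ~[](q | p) is false.
    At 4: [](q | p) requires q | p at every successor {0}.
      At 0: q | p is true.
    So [](q | p) is true at 4.
Satisfying worlds: {1, 6}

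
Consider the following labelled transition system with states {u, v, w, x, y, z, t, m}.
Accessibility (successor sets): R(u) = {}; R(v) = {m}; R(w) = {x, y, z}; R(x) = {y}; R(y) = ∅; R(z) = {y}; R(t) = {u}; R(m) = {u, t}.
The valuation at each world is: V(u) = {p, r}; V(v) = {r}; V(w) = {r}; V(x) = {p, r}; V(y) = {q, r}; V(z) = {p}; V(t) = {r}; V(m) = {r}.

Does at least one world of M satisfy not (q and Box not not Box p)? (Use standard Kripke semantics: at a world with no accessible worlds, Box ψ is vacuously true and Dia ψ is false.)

Recall that Box ψ holds at a world iff ψ holds at every accessible world, and Dia ψ holds iff ψ holds at some accessible world.
Let φ = not (q and Box not not Box p). Evaluate φ at each world:
  u (successors ∅): φ is true.
  v (successors {m}): φ is true.
  w (successors {x, y, z}): φ is true.
  x (successors {y}): φ is true.
  y (successors ∅): φ is false.
  z (successors {y}): φ is true.
  t (successors {u}): φ is true.
  m (successors {u, t}): φ is true.
Detail at u (witness):
  At u: q and Box not not Box p is false, so not (q and Box not not Box p) is true.
    At u: q is false, Box not not Box p is true, so q and Box not not Box p is false.
      At u: no accessible worlds, so Box not not Box p holds vacuously.

Yes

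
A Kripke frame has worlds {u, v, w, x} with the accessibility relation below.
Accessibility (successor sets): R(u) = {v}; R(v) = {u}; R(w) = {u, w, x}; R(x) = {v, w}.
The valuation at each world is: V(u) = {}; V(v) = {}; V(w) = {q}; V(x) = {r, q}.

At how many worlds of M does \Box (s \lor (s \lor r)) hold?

0

Recall that \Box ψ holds at a world iff ψ holds at every accessible world, and \Diamond ψ holds iff ψ holds at some accessible world.
Let φ = \Box (s \lor (s \lor r)). Evaluate φ at each world:
  u (successors {v}): φ is false.
  v (successors {u}): φ is false.
  w (successors {u, w, x}): φ is false.
  x (successors {v, w}): φ is false.
For instance, at w:
  At w: \Box (s \lor (s \lor r)) requires s \lor (s \lor r) at every successor {u, w, x}.
    s \lor (s \lor r) fails at u, so \Box (s \lor (s \lor r)) is false at w.
Satisfying worlds: none.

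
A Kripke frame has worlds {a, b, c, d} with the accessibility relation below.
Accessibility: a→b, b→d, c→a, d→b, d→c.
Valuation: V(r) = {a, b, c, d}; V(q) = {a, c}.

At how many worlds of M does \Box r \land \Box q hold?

Let φ = \Box r \land \Box q. Evaluate φ at each world:
  a (successors {b}): φ is false.
  b (successors {d}): φ is false.
  c (successors {a}): φ is true.
  d (successors {b, c}): φ is false.
For instance, at b:
  At b: \Box r is true, \Box q is false, so \Box r \land \Box q is false.
    At b: \Box r requires r at every successor {d}.
      At d: r is true.
    So \Box r is true at b.
    At b: \Box q requires q at every successor {d}.
      q fails at d, so \Box q is false at b.
Satisfying worlds: {c}

1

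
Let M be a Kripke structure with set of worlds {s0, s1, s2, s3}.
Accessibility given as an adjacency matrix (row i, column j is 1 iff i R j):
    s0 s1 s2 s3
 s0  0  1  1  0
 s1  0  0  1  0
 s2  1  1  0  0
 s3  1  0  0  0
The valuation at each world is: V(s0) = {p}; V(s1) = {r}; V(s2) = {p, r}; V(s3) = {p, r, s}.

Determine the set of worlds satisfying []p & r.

s1, s3

Let φ = []p & r. Evaluate φ at each world:
  s0 (successors {s1, s2}): φ is false.
  s1 (successors {s2}): φ is true.
  s2 (successors {s0, s1}): φ is false.
  s3 (successors {s0}): φ is true.
For instance, at s3:
  At s3: []p is true, r is true, so []p & r is true.
    At s3: []p requires p at every successor {s0}.
      At s0: p is true.
    So []p is true at s3.
Satisfying worlds: {s1, s3}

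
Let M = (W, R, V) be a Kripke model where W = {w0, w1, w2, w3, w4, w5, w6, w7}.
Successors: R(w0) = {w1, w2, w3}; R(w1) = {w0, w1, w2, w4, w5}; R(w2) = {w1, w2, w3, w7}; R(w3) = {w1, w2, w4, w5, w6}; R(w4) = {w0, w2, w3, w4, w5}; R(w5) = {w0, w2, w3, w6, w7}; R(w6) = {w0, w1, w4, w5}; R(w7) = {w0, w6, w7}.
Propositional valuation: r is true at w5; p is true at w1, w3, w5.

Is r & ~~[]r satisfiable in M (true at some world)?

Recall that []ψ holds at a world iff ψ holds at every accessible world, and <>ψ holds iff ψ holds at some accessible world.
Let φ = r & ~~[]r. Evaluate φ at each world:
  w0 (successors {w1, w2, w3}): φ is false.
  w1 (successors {w0, w1, w2, w4, w5}): φ is false.
  w2 (successors {w1, w2, w3, w7}): φ is false.
  w3 (successors {w1, w2, w4, w5, w6}): φ is false.
  w4 (successors {w0, w2, w3, w4, w5}): φ is false.
  w5 (successors {w0, w2, w3, w6, w7}): φ is false.
  w6 (successors {w0, w1, w4, w5}): φ is false.
  w7 (successors {w0, w6, w7}): φ is false.
For instance, at w7:
  At w7: r is false, ~~[]r is false, so r & ~~[]r is false.
    At w7: ~[]r is true, so ~~[]r is false.
      At w7: []r is false, so ~[]r is true.

No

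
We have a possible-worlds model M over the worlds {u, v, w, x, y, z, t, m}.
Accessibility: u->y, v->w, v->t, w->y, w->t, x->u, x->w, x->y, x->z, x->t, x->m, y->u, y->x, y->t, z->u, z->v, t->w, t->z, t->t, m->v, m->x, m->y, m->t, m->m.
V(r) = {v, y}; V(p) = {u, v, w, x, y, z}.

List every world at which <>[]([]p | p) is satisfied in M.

x, y, z, t

Let φ = <>[]([]p | p). Evaluate φ at each world:
  u (successors {y}): φ is false.
  v (successors {w, t}): φ is false.
  w (successors {y, t}): φ is false.
  x (successors {u, w, y, z, t, m}): φ is true.
  y (successors {u, x, t}): φ is true.
  z (successors {u, v}): φ is true.
  t (successors {w, z, t}): φ is true.
  m (successors {v, x, y, t, m}): φ is false.
For instance, at z:
  At z: <>[]([]p | p) requires []([]p | p) at some successor in {u, v}.
    []([]p | p) holds at u, so <>[]([]p | p) is true at z.
      At u: []([]p | p) requires []p | p at every successor {y}.
        At y: []p | p is true.
      So []([]p | p) is true at u.
Satisfying worlds: {x, y, z, t}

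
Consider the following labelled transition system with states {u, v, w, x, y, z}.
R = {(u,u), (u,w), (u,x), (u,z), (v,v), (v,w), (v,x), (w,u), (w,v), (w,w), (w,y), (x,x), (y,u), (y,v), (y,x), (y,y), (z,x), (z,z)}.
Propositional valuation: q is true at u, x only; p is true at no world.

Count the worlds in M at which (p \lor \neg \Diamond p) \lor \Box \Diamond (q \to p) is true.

Let φ = (p \lor \neg \Diamond p) \lor \Box \Diamond (q \to p). Evaluate φ at each world:
  u (successors {u, w, x, z}): φ is true.
  v (successors {v, w, x}): φ is true.
  w (successors {u, v, w, y}): φ is true.
  x (successors {x}): φ is true.
  y (successors {u, v, x, y}): φ is true.
  z (successors {x, z}): φ is true.
For instance, at w:
  At w: p \lor \neg \Diamond p is true, \Box \Diamond (q \to p) is true, so (p \lor \neg \Diamond p) \lor \Box \Diamond (q \to p) is true.
    At w: p is false, \neg \Diamond p is true, so p \lor \neg \Diamond p is true.
      At w: \Diamond p is false, so \neg \Diamond p is true.
    At w: \Box \Diamond (q \to p) requires \Diamond (q \to p) at every successor {u, v, w, y}.
      At u: \Diamond (q \to p) is true.
      At v: \Diamond (q \to p) is true.
      At w: \Diamond (q \to p) is true.
      At y: \Diamond (q \to p) is true.
    So \Box \Diamond (q \to p) is true at w.
Satisfying worlds: {u, v, w, x, y, z}

6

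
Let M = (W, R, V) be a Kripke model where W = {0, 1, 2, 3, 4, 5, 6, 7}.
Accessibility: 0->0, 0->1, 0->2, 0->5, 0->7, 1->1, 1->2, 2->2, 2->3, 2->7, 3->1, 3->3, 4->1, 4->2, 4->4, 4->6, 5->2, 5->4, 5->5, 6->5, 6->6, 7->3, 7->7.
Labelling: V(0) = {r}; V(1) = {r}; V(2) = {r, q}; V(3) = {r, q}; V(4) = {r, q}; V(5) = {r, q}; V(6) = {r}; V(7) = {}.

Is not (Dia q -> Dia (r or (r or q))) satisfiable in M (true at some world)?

No

Let φ = not (Dia q -> Dia (r or (r or q))). Evaluate φ at each world:
  0 (successors {0, 1, 2, 5, 7}): φ is false.
  1 (successors {1, 2}): φ is false.
  2 (successors {2, 3, 7}): φ is false.
  3 (successors {1, 3}): φ is false.
  4 (successors {1, 2, 4, 6}): φ is false.
  5 (successors {2, 4, 5}): φ is false.
  6 (successors {5, 6}): φ is false.
  7 (successors {3, 7}): φ is false.
For instance, at 1:
  At 1: Dia q -> Dia (r or (r or q)) is true, so not (Dia q -> Dia (r or (r or q))) is false.
    At 1: Dia q is true, Dia (r or (r or q)) is true, so Dia q -> Dia (r or (r or q)) is true.
      At 1: Dia q requires q at some successor in {1, 2}.
        q holds at 2, so Dia q is true at 1.
      At 1: Dia (r or (r or q)) requires r or (r or q) at some successor in {1, 2}.
        r or (r or q) holds at 1, so Dia (r or (r or q)) is true at 1.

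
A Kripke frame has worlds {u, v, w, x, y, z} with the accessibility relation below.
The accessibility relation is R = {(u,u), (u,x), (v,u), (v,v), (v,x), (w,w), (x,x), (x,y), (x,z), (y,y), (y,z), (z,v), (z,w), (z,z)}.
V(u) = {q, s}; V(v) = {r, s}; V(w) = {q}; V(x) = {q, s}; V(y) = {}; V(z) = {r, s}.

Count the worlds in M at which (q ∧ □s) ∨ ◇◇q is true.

6

Let φ = (q ∧ □s) ∨ ◇◇q. Evaluate φ at each world:
  u (successors {u, x}): φ is true.
  v (successors {u, v, x}): φ is true.
  w (successors {w}): φ is true.
  x (successors {x, y, z}): φ is true.
  y (successors {y, z}): φ is true.
  z (successors {v, w, z}): φ is true.
For instance, at v:
  At v: q ∧ □s is false, ◇◇q is true, so (q ∧ □s) ∨ ◇◇q is true.
    At v: q is false, □s is true, so q ∧ □s is false.
      At v: □s requires s at every successor {u, v, x}.
        At u: s is true.
        At v: s is true.
        At x: s is true.
      So □s is true at v.
    At v: ◇◇q requires ◇q at some successor in {u, v, x}.
      ◇q holds at u, so ◇◇q is true at v.
Satisfying worlds: {u, v, w, x, y, z}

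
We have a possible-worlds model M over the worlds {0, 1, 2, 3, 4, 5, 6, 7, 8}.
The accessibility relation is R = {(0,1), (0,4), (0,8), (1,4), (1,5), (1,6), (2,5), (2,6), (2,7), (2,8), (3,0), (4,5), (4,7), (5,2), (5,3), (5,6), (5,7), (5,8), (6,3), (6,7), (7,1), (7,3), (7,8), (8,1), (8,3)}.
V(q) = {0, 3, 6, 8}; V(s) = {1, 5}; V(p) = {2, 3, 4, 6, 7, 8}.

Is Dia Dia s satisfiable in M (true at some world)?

Yes

Let φ = Dia Dia s. Evaluate φ at each world:
  0 (successors {1, 4, 8}): φ is true.
  1 (successors {4, 5, 6}): φ is true.
  2 (successors {5, 6, 7, 8}): φ is true.
  3 (successors {0}): φ is true.
  4 (successors {5, 7}): φ is true.
  5 (successors {2, 3, 6, 7, 8}): φ is true.
  6 (successors {3, 7}): φ is true.
  7 (successors {1, 3, 8}): φ is true.
  8 (successors {1, 3}): φ is true.
Detail at 0 (witness):
  At 0: Dia Dia s requires Dia s at some successor in {1, 4, 8}.
    Dia s holds at 1, so Dia Dia s is true at 0.
      At 1: Dia s requires s at some successor in {4, 5, 6}.
        s holds at 5, so Dia s is true at 1.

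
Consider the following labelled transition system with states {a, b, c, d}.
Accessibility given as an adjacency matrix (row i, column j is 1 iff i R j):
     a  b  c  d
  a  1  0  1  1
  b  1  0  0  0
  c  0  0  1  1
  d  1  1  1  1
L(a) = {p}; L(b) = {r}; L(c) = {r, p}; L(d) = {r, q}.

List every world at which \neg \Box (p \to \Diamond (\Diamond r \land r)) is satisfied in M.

Let φ = \neg \Box (p \to \Diamond (\Diamond r \land r)). Evaluate φ at each world:
  a (successors {a, c, d}): φ is false.
  b (successors {a}): φ is false.
  c (successors {c, d}): φ is false.
  d (successors {a, b, c, d}): φ is false.
For instance, at b:
  At b: \Box (p \to \Diamond (\Diamond r \land r)) is true, so \neg \Box (p \to \Diamond (\Diamond r \land r)) is false.
    At b: \Box (p \to \Diamond (\Diamond r \land r)) requires p \to \Diamond (\Diamond r \land r) at every successor {a}.
      At a: p \to \Diamond (\Diamond r \land r) is true.
    So \Box (p \to \Diamond (\Diamond r \land r)) is true at b.
Satisfying worlds: none.

none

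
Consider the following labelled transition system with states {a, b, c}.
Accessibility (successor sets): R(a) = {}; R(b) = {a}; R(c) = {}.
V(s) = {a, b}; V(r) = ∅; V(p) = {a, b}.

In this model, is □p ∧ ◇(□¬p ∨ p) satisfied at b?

At b: □p is true, ◇(□¬p ∨ p) is true, so □p ∧ ◇(□¬p ∨ p) is true.
  At b: □p requires p at every successor {a}.
    At a: p is true.
  So □p is true at b.
  At b: ◇(□¬p ∨ p) requires □¬p ∨ p at some successor in {a}.
    □¬p ∨ p holds at a, so ◇(□¬p ∨ p) is true at b.
      At a: □¬p is true, p is true, so □¬p ∨ p is true.

Yes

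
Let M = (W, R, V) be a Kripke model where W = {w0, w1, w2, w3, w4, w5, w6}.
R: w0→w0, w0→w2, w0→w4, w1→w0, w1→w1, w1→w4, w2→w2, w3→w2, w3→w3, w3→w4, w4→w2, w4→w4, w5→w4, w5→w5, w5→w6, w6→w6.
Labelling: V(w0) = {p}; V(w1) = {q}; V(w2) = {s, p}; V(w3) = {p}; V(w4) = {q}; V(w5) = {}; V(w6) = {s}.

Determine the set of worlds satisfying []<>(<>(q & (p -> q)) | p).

w0, w1, w2, w3, w4

Recall that []ψ holds at a world iff ψ holds at every accessible world, and <>ψ holds iff ψ holds at some accessible world.
Let φ = []<>(<>(q & (p -> q)) | p). Evaluate φ at each world:
  w0 (successors {w0, w2, w4}): φ is true.
  w1 (successors {w0, w1, w4}): φ is true.
  w2 (successors {w2}): φ is true.
  w3 (successors {w2, w3, w4}): φ is true.
  w4 (successors {w2, w4}): φ is true.
  w5 (successors {w4, w5, w6}): φ is false.
  w6 (successors {w6}): φ is false.
For instance, at w5:
  At w5: []<>(<>(q & (p -> q)) | p) requires <>(<>(q & (p -> q)) | p) at every successor {w4, w5, w6}.
    <>(<>(q & (p -> q)) | p) fails at w6, so []<>(<>(q & (p -> q)) | p) is false at w5.
      At w6: <>(<>(q & (p -> q)) | p) requires <>(q & (p -> q)) | p at some successor in {w6}.
        At w6: <>(q & (p -> q)) | p is false.
      So <>(<>(q & (p -> q)) | p) is false at w6.
Satisfying worlds: {w0, w1, w2, w3, w4}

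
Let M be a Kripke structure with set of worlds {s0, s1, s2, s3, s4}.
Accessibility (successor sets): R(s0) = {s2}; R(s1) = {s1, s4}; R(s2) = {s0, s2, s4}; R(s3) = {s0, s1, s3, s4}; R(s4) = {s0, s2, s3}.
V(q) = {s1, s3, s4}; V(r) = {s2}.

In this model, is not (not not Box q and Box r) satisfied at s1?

Yes

At s1: not not Box q and Box r is false, so not (not not Box q and Box r) is true.
  At s1: not not Box q is true, Box r is false, so not not Box q and Box r is false.
    At s1: not Box q is false, so not not Box q is true.
      At s1: Box q is true, so not Box q is false.
    At s1: Box r requires r at every successor {s1, s4}.
      r fails at s1, so Box r is false at s1.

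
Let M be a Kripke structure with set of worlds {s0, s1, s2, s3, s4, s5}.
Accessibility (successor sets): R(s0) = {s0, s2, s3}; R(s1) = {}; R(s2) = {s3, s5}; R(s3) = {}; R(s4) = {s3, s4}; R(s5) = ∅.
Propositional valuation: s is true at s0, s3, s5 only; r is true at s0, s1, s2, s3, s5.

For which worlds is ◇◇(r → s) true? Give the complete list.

Recall that ◇ψ holds at a world iff ψ holds at some accessible world.
Let φ = ◇◇(r → s). Evaluate φ at each world:
  s0 (successors {s0, s2, s3}): φ is true.
  s1 (successors ∅): φ is false.
  s2 (successors {s3, s5}): φ is false.
  s3 (successors ∅): φ is false.
  s4 (successors {s3, s4}): φ is true.
  s5 (successors ∅): φ is false.
For instance, at s4:
  At s4: ◇◇(r → s) requires ◇(r → s) at some successor in {s3, s4}.
    ◇(r → s) holds at s4, so ◇◇(r → s) is true at s4.
      At s4: ◇(r → s) requires r → s at some successor in {s3, s4}.
        r → s holds at s3, so ◇(r → s) is true at s4.
Satisfying worlds: {s0, s4}

s0, s4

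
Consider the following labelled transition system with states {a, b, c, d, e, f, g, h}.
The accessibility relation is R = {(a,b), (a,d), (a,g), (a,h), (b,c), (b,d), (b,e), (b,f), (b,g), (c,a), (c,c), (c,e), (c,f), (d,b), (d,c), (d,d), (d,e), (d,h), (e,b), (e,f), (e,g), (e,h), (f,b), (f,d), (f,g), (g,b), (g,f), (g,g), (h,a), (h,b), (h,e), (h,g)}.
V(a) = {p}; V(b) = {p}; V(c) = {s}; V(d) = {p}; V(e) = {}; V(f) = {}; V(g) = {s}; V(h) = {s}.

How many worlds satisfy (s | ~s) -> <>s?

Recall that <>ψ holds at a world iff ψ holds at some accessible world.
Let φ = (s | ~s) -> <>s. Evaluate φ at each world:
  a (successors {b, d, g, h}): φ is true.
  b (successors {c, d, e, f, g}): φ is true.
  c (successors {a, c, e, f}): φ is true.
  d (successors {b, c, d, e, h}): φ is true.
  e (successors {b, f, g, h}): φ is true.
  f (successors {b, d, g}): φ is true.
  g (successors {b, f, g}): φ is true.
  h (successors {a, b, e, g}): φ is true.
For instance, at f:
  At f: s | ~s is true, <>s is true, so (s | ~s) -> <>s is true.
    At f: <>s requires s at some successor in {b, d, g}.
      s holds at g, so <>s is true at f.
Satisfying worlds: {a, b, c, d, e, f, g, h}

8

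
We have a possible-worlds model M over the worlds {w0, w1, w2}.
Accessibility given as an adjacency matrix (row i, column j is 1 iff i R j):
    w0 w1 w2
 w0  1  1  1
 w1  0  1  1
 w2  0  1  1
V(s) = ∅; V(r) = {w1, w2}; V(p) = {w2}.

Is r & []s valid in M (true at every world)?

No

Recall that []ψ holds at a world iff ψ holds at every accessible world, and <>ψ holds iff ψ holds at some accessible world.
Let φ = r & []s. Evaluate φ at each world:
  w0 (successors {w0, w1, w2}): φ is false.
  w1 (successors {w1, w2}): φ is false.
  w2 (successors {w1, w2}): φ is false.
Detail at w0 (counterexample):
  At w0: r is false, []s is false, so r & []s is false.
    At w0: []s requires s at every successor {w0, w1, w2}.
      s fails at w0, so []s is false at w0.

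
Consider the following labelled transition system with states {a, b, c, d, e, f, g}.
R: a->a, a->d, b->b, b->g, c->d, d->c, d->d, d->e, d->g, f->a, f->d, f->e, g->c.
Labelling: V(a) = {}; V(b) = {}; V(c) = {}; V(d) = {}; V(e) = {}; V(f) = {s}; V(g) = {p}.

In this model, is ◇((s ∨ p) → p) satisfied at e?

At e: no accessible worlds, so ◇((s ∨ p) → p) is false.

No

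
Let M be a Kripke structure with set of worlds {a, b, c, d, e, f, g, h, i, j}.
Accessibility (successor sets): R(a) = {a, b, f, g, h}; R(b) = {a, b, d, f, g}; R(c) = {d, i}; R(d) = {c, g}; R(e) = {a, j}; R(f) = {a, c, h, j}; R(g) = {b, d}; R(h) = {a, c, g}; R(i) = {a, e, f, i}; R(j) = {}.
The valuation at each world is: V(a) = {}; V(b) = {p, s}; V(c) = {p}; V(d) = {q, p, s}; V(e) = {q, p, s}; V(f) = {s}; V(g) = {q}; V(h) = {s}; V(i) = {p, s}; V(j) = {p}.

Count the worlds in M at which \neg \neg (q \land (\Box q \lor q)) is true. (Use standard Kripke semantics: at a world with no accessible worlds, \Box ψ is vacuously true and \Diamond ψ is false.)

3

Let φ = \neg \neg (q \land (\Box q \lor q)). Evaluate φ at each world:
  a (successors {a, b, f, g, h}): φ is false.
  b (successors {a, b, d, f, g}): φ is false.
  c (successors {d, i}): φ is false.
  d (successors {c, g}): φ is true.
  e (successors {a, j}): φ is true.
  f (successors {a, c, h, j}): φ is false.
  g (successors {b, d}): φ is true.
  h (successors {a, c, g}): φ is false.
  i (successors {a, e, f, i}): φ is false.
  j (successors ∅): φ is false.
For instance, at e:
  At e: \neg (q \land (\Box q \lor q)) is false, so \neg \neg (q \land (\Box q \lor q)) is true.
    At e: q \land (\Box q \lor q) is true, so \neg (q \land (\Box q \lor q)) is false.
      At e: q is true, \Box q \lor q is true, so q \land (\Box q \lor q) is true.
Satisfying worlds: {d, e, g}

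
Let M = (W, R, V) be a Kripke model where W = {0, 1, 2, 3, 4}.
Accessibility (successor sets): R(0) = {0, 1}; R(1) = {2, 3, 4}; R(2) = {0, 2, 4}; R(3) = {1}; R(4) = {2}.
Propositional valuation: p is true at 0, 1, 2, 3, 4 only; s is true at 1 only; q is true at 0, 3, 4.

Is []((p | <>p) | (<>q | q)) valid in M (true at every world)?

Let φ = []((p | <>p) | (<>q | q)). Evaluate φ at each world:
  0 (successors {0, 1}): φ is true.
  1 (successors {2, 3, 4}): φ is true.
  2 (successors {0, 2, 4}): φ is true.
  3 (successors {1}): φ is true.
  4 (successors {2}): φ is true.
For instance, at 1:
  At 1: []((p | <>p) | (<>q | q)) requires (p | <>p) | (<>q | q) at every successor {2, 3, 4}.
      At 2: p | <>p is true, <>q | q is true, so (p | <>p) | (<>q | q) is true.
      At 3: p | <>p is true, <>q | q is true, so (p | <>p) | (<>q | q) is true.
      At 4: p | <>p is true, <>q | q is true, so (p | <>p) | (<>q | q) is true.
  So []((p | <>p) | (<>q | q)) is true at 1.

Yes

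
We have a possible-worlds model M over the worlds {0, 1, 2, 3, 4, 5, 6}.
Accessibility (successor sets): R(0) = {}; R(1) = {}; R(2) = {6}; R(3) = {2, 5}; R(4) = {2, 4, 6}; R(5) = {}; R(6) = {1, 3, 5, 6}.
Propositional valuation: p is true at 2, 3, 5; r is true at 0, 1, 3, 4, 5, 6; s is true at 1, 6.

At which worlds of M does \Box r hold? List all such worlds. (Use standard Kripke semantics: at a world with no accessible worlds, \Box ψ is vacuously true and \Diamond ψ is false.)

0, 1, 2, 5, 6

Let φ = \Box r. Evaluate φ at each world:
  0 (successors ∅): φ is true.
  1 (successors ∅): φ is true.
  2 (successors {6}): φ is true.
  3 (successors {2, 5}): φ is false.
  4 (successors {2, 4, 6}): φ is false.
  5 (successors ∅): φ is true.
  6 (successors {1, 3, 5, 6}): φ is true.
For instance, at 3:
  At 3: \Box r requires r at every successor {2, 5}.
    r fails at 2, so \Box r is false at 3.
Satisfying worlds: {0, 1, 2, 5, 6}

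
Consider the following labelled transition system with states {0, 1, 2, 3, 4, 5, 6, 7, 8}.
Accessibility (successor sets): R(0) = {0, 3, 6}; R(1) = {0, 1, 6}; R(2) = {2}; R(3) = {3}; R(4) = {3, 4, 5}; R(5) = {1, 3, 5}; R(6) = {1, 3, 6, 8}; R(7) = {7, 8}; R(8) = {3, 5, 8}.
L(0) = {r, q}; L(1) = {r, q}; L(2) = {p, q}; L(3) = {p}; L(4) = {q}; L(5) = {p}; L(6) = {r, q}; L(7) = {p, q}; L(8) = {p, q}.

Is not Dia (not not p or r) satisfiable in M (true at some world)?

Let φ = not Dia (not not p or r). Evaluate φ at each world:
  0 (successors {0, 3, 6}): φ is false.
  1 (successors {0, 1, 6}): φ is false.
  2 (successors {2}): φ is false.
  3 (successors {3}): φ is false.
  4 (successors {3, 4, 5}): φ is false.
  5 (successors {1, 3, 5}): φ is false.
  6 (successors {1, 3, 6, 8}): φ is false.
  7 (successors {7, 8}): φ is false.
  8 (successors {3, 5, 8}): φ is false.
For instance, at 0:
  At 0: Dia (not not p or r) is true, so not Dia (not not p or r) is false.
    At 0: Dia (not not p or r) requires not not p or r at some successor in {0, 3, 6}.
      not not p or r holds at 0, so Dia (not not p or r) is true at 0.

No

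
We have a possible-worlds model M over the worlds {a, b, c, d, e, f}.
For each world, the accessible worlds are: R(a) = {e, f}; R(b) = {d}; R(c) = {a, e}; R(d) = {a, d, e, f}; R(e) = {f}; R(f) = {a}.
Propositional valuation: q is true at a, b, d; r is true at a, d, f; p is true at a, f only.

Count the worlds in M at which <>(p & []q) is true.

3

Recall that []ψ holds at a world iff ψ holds at every accessible world, and <>ψ holds iff ψ holds at some accessible world.
Let φ = <>(p & []q). Evaluate φ at each world:
  a (successors {e, f}): φ is true.
  b (successors {d}): φ is false.
  c (successors {a, e}): φ is false.
  d (successors {a, d, e, f}): φ is true.
  e (successors {f}): φ is true.
  f (successors {a}): φ is false.
For instance, at d:
  At d: <>(p & []q) requires p & []q at some successor in {a, d, e, f}.
    p & []q holds at f, so <>(p & []q) is true at d.
      At f: p is true, []q is true, so p & []q is true.
Satisfying worlds: {a, d, e}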